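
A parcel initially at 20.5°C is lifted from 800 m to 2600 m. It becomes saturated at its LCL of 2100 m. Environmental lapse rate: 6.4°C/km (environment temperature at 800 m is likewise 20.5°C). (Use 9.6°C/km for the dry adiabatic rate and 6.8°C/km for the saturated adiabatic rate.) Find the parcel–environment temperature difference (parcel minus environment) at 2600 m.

-4.36°C (parcel cooler than environment)

Parcel:
  Dry to 2100 m: -9.6 × 1.3 km = -12.48°C, so T = 8.02°C.
  Saturated to 2600 m: -6.8 × 0.5 km = -3.4°C, so T = 4.62°C.
Environment:
  Environment to 2600 m: -6.4 × 1.8 km = -11.52°C, so T = 8.98°C.
T_parcel − T_env = 4.62 − 8.98 = -4.36°C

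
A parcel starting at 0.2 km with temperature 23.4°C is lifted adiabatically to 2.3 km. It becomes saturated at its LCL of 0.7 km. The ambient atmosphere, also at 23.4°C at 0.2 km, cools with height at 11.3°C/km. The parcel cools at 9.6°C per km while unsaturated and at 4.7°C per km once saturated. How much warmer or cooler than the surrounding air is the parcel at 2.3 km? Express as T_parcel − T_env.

+11.41°C (parcel warmer than environment)

Parcel:
  Dry to 700 m: -9.6 × 0.5 km = -4.8°C, so T = 18.6°C.
  Saturated to 2300 m: -4.7 × 1.6 km = -7.52°C, so T = 11.08°C.
Environment:
  Environment to 2300 m: -11.3 × 2.1 km = -23.73°C, so T = -0.33°C.
T_parcel − T_env = 11.08 − (-0.33) = +11.41°C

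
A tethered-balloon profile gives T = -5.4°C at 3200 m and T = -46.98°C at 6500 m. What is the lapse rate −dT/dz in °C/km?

Γ = −ΔT/Δz = (-5.4 − (-46.98)) / (6500 − 3200) m
  = 41.58°C / 3.3 km = 12.6°C/km

12.6°C/km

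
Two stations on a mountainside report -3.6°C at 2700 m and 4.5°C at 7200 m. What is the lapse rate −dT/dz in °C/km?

Γ = −ΔT/Δz = (-3.6 − 4.5) / (7200 − 2700) m
  = -8.1°C / 4.5 km = -1.8°C/km

-1.8°C/km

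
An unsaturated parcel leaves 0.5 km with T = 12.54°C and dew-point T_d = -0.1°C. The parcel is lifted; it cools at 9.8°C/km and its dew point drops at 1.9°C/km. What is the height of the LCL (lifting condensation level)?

2.1 km

T and T_d converge at 9.8 − 1.9 = 7.9°C per km
Height above start = (12.54 − (-0.1)) / 7.9 = 1.6 km
LCL altitude = 500 m + 1600 m = 2100 m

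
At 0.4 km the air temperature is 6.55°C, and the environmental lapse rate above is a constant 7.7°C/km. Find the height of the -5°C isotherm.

1.9 km

Height above start = (6.55 − (-5)) / 7.7 = 1.5 km
Altitude = 400 m + 1500 m = 1900 m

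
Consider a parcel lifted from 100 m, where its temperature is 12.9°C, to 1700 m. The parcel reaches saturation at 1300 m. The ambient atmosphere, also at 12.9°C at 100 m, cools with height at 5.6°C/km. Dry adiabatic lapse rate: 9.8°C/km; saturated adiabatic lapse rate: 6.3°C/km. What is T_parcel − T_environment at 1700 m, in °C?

Parcel:
  Dry to 1300 m: -9.8 × 1.2 km = -11.76°C, so T = 1.14°C.
  Saturated to 1700 m: -6.3 × 0.4 km = -2.52°C, so T = -1.38°C.
Environment:
  Environment to 1700 m: -5.6 × 1.6 km = -8.96°C, so T = 3.94°C.
T_parcel − T_env = -1.38 − 3.94 = -5.32°C

-5.32°C (parcel cooler than environment)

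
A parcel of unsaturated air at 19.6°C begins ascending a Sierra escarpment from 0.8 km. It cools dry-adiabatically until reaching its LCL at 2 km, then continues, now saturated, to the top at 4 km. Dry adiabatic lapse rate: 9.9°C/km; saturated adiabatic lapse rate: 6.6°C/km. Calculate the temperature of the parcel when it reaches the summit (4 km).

Dry to 2000 m: -9.9 × 1.2 km = -11.88°C, so T = 7.72°C.
Saturated to 4000 m: -6.6 × 2 km = -13.2°C, so T = -5.48°C.

-5.48°C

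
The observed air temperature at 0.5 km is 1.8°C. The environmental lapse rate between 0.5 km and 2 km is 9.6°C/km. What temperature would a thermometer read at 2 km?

500–2000 m, environmental: Δz = 1.5 km ⇒ ΔT = -14.4°C; T = -12.6°C

-12.6°C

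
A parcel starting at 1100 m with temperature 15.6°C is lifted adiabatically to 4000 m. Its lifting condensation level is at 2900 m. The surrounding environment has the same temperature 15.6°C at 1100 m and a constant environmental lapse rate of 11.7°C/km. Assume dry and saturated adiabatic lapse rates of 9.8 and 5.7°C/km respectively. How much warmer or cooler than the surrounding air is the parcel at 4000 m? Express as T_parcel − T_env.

+10.02°C (parcel warmer than environment)

Parcel:
  1100–2900 m, dry: Δz = 1.8 km ⇒ ΔT = -17.64°C; T = -2.04°C
  2900–4000 m, saturated: Δz = 1.1 km ⇒ ΔT = -6.27°C; T = -8.31°C
Environment:
  1100–4000 m, environment: Δz = 2.9 km ⇒ ΔT = -33.93°C; T = -18.33°C
T_parcel − T_env = -8.31 − (-18.33) = +10.02°C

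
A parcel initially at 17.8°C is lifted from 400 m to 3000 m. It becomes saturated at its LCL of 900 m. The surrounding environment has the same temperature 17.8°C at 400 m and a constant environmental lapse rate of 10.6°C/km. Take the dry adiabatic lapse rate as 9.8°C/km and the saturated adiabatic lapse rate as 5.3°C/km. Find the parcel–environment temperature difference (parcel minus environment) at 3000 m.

+11.53°C (parcel warmer than environment)

Parcel:
  400–900 m, dry: Δz = 0.5 km ⇒ ΔT = -4.9°C; T = 12.9°C
  900–3000 m, saturated: Δz = 2.1 km ⇒ ΔT = -11.13°C; T = 1.77°C
Environment:
  400–3000 m, environment: Δz = 2.6 km ⇒ ΔT = -27.56°C; T = -9.76°C
T_parcel − T_env = 1.77 − (-9.76) = +11.53°C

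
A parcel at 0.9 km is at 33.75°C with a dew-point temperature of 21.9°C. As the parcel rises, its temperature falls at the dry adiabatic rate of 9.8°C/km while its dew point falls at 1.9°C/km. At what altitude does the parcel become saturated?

T and T_d converge at 9.8 − 1.9 = 7.9°C per km
Height above start = (33.75 − 21.9) / 7.9 = 1.5 km
LCL altitude = 900 m + 1500 m = 2400 m

2.4 km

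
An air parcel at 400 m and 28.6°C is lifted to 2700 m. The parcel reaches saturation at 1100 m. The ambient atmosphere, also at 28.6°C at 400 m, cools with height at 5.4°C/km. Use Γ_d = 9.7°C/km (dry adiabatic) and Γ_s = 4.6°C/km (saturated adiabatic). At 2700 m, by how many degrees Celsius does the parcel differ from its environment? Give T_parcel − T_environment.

-1.73°C (parcel cooler than environment)

Parcel:
  400–1100 m, dry: Δz = 0.7 km ⇒ ΔT = -6.79°C; T = 21.81°C
  1100–2700 m, saturated: Δz = 1.6 km ⇒ ΔT = -7.36°C; T = 14.45°C
Environment:
  400–2700 m, environment: Δz = 2.3 km ⇒ ΔT = -12.42°C; T = 16.18°C
T_parcel − T_env = 14.45 − 16.18 = -1.73°C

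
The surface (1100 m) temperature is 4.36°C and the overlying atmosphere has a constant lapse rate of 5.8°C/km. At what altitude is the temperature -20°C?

Height above start = (4.36 − (-20)) / 5.8 = 4.2 km
Altitude = 1100 m + 4200 m = 5300 m

5300 m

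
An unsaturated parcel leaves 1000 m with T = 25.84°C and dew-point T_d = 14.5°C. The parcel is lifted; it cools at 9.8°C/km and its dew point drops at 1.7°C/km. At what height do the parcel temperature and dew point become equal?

T and T_d converge at 9.8 − 1.7 = 8.1°C per km
Height above start = (25.84 − 14.5) / 8.1 = 1.4 km
LCL altitude = 1000 m + 1400 m = 2400 m

2400 m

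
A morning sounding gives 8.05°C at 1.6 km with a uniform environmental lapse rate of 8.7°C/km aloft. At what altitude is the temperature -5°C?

3.1 km

Height above start = (8.05 − (-5)) / 8.7 = 1.5 km
Altitude = 1600 m + 1500 m = 3100 m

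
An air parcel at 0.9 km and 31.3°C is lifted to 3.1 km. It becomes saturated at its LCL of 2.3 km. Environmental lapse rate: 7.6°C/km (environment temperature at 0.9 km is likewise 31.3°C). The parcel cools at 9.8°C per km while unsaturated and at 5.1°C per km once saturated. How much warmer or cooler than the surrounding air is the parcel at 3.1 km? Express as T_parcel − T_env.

Parcel:
  Dry to 2300 m: -9.8 × 1.4 km = -13.72°C, so T = 17.58°C.
  Saturated to 3100 m: -5.1 × 0.8 km = -4.08°C, so T = 13.5°C.
Environment:
  Environment to 3100 m: -7.6 × 2.2 km = -16.72°C, so T = 14.58°C.
T_parcel − T_env = 13.5 − 14.58 = -1.08°C

-1.08°C (parcel cooler than environment)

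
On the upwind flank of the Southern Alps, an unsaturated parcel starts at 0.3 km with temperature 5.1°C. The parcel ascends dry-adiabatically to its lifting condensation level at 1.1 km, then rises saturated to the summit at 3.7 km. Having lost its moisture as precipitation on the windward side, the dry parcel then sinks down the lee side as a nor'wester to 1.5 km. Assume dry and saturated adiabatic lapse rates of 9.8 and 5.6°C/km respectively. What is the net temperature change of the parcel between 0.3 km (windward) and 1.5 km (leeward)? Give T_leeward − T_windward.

300–1100 m, dry: Δz = 0.8 km ⇒ ΔT = -7.84°C; T = -2.74°C
1100–3700 m, saturated: Δz = 2.6 km ⇒ ΔT = -14.56°C; T = -17.3°C
3700–1500 m, dry descent: Δz = 2.2 km ⇒ ΔT = +21.56°C; T = 4.26°C
Net change vs windward start: 4.26 − 5.1 = -0.84°C

-0.84°C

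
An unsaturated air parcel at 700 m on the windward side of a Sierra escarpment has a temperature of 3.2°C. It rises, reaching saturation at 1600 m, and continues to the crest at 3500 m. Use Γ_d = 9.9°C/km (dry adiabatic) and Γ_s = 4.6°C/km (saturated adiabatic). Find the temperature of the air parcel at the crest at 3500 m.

700 → 1600 m (dry, 9.9°C/km): ΔT = -9.9 × 0.9 = -8.91°C → T = -5.71°C
1600 → 3500 m (saturated, 4.6°C/km): ΔT = -4.6 × 1.9 = -8.74°C → T = -14.45°C

-14.45°C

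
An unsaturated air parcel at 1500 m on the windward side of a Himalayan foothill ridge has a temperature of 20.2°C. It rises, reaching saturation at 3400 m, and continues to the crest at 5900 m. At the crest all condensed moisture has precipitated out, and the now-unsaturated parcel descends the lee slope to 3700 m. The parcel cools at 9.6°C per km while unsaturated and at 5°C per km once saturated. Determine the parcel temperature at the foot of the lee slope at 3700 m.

10.58°C

Dry to 3400 m: -9.6 × 1.9 km = -18.24°C, so T = 1.96°C.
Saturated to 5900 m: -5 × 2.5 km = -12.5°C, so T = -10.54°C.
Dry descent to 3700 m: +9.6 × 2.2 km = +21.12°C, so T = 10.58°C.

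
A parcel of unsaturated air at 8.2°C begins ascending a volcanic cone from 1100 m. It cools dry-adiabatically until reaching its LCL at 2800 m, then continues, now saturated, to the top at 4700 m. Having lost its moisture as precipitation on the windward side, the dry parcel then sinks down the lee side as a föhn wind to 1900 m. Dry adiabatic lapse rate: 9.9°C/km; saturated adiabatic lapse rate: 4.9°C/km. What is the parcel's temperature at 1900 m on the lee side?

9.78°C

1100 → 2800 m (dry, 9.9°C/km): ΔT = -9.9 × 1.7 = -16.83°C → T = -8.63°C
2800 → 4700 m (saturated, 4.9°C/km): ΔT = -4.9 × 1.9 = -9.31°C → T = -17.94°C
4700 → 1900 m (dry descent, 9.9°C/km): ΔT = +9.9 × 2.8 = +27.72°C → T = 9.78°C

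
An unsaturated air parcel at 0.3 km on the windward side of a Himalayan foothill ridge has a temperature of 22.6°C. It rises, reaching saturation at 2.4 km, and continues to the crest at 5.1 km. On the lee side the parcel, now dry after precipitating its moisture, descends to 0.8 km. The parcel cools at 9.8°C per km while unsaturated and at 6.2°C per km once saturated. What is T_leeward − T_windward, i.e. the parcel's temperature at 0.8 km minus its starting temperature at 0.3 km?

+4.82°C

From 300 m to 2400 m (dry): cools by 9.8 × 2.1 = 20.58°C, giving 2.02°C.
From 2400 m to 5100 m (saturated): cools by 6.2 × 2.7 = 16.74°C, giving -14.72°C.
From 5100 m to 800 m (dry descent): warms by 9.8 × 4.3 = 42.14°C, giving 27.42°C.
Net change vs windward start: 27.42 − 22.6 = +4.82°C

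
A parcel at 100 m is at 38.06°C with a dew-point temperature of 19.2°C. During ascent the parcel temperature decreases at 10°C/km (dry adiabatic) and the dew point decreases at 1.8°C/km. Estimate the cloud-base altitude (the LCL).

2400 m

T and T_d converge at 10 − 1.8 = 8.2°C per km
Height above start = (38.06 − 19.2) / 8.2 = 2.3 km
LCL altitude = 100 m + 2300 m = 2400 m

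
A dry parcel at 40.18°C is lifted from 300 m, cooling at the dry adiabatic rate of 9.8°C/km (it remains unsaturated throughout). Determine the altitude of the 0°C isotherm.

Height above start = (40.18 − 0) / 9.8 = 4.1 km
Altitude = 300 m + 4100 m = 4400 m

4400 m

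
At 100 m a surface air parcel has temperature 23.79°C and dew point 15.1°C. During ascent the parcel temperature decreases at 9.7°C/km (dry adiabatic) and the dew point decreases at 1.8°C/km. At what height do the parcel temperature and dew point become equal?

1200 m

T and T_d converge at 9.7 − 1.8 = 7.9°C per km
Height above start = (23.79 − 15.1) / 7.9 = 1.1 km
LCL altitude = 100 m + 1100 m = 1200 m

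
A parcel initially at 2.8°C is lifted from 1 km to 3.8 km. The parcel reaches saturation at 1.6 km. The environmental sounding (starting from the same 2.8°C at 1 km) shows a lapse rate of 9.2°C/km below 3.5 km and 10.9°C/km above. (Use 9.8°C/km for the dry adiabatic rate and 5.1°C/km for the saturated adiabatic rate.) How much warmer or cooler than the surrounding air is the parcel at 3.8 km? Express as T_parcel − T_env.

Parcel:
  1000 → 1600 m (dry, 9.8°C/km): ΔT = -9.8 × 0.6 = -5.88°C → T = -3.08°C
  1600 → 3800 m (saturated, 5.1°C/km): ΔT = -5.1 × 2.2 = -11.22°C → T = -14.3°C
Environment:
  1000 → 3500 m (environment, lower layer, 9.2°C/km): ΔT = -9.2 × 2.5 = -23°C → T = -20.2°C
  3500 → 3800 m (environment, upper layer, 10.9°C/km): ΔT = -10.9 × 0.3 = -3.27°C → T = -23.47°C
T_parcel − T_env = -14.3 − (-23.47) = +9.17°C

+9.17°C (parcel warmer than environment)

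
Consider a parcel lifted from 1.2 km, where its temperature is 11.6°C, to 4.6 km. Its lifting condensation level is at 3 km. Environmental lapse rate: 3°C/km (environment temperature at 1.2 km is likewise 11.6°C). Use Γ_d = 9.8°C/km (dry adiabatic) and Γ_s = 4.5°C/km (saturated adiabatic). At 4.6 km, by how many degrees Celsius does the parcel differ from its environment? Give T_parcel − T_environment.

Parcel:
  Dry to 3000 m: -9.8 × 1.8 km = -17.64°C, so T = -6.04°C.
  Saturated to 4600 m: -4.5 × 1.6 km = -7.2°C, so T = -13.24°C.
Environment:
  Environment to 4600 m: -3 × 3.4 km = -10.2°C, so T = 1.4°C.
T_parcel − T_env = -13.24 − 1.4 = -14.64°C

-14.64°C (parcel cooler than environment)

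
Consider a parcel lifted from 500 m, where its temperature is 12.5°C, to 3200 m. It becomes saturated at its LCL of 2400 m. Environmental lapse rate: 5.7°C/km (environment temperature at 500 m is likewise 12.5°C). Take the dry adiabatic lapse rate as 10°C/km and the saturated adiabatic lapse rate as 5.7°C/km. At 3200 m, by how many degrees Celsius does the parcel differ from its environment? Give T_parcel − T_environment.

Parcel:
  500 → 2400 m (dry, 10°C/km): ΔT = -10 × 1.9 = -19°C → T = -6.5°C
  2400 → 3200 m (saturated, 5.7°C/km): ΔT = -5.7 × 0.8 = -4.56°C → T = -11.06°C
Environment:
  500 → 3200 m (environment, 5.7°C/km): ΔT = -5.7 × 2.7 = -15.39°C → T = -2.89°C
T_parcel − T_env = -11.06 − (-2.89) = -8.17°C

-8.17°C (parcel cooler than environment)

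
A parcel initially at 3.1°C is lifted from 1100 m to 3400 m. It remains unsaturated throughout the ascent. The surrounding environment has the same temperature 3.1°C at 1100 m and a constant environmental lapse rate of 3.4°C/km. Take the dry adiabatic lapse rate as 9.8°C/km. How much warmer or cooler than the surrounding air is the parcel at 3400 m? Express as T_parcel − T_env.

Parcel:
  From 1100 m to 3400 m (dry): cools by 9.8 × 2.3 = 22.54°C, giving -19.44°C.
Environment:
  From 1100 m to 3400 m (environment): cools by 3.4 × 2.3 = 7.82°C, giving -4.72°C.
T_parcel − T_env = -19.44 − (-4.72) = -14.72°C

-14.72°C (parcel cooler than environment)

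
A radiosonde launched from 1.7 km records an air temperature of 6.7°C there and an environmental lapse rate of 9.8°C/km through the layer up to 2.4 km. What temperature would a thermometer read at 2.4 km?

-0.16°C

Environmental to 2400 m: -9.8 × 0.7 km = -6.86°C, so T = -0.16°C.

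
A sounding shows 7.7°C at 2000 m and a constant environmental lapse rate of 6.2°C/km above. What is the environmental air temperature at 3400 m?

-0.98°C

2000 → 3400 m (environmental, 6.2°C/km): ΔT = -6.2 × 1.4 = -8.68°C → T = -0.98°C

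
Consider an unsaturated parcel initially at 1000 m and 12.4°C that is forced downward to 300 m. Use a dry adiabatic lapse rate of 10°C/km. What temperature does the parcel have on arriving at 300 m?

From 1000 m to 300 m (dry adiabatic): warms by 10 × 0.7 = 7°C, giving 19.4°C.

19.4°C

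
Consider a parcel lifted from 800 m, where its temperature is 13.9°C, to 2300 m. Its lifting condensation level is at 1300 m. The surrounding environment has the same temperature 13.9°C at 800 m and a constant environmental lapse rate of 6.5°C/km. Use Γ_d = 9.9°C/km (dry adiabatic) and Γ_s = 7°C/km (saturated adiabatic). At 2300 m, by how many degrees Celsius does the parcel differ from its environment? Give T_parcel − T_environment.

Parcel:
  Dry to 1300 m: -9.9 × 0.5 km = -4.95°C, so T = 8.95°C.
  Saturated to 2300 m: -7 × 1 km = -7°C, so T = 1.95°C.
Environment:
  Environment to 2300 m: -6.5 × 1.5 km = -9.75°C, so T = 4.15°C.
T_parcel − T_env = 1.95 − 4.15 = -2.2°C

-2.2°C (parcel cooler than environment)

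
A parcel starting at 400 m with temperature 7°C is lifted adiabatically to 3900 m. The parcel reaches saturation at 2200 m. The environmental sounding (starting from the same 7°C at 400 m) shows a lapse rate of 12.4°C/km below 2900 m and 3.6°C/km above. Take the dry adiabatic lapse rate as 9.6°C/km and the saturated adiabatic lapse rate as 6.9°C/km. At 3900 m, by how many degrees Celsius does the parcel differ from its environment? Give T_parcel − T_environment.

+5.59°C (parcel warmer than environment)

Parcel:
  Dry to 2200 m: -9.6 × 1.8 km = -17.28°C, so T = -10.28°C.
  Saturated to 3900 m: -6.9 × 1.7 km = -11.73°C, so T = -22.01°C.
Environment:
  Environment, lower layer to 2900 m: -12.4 × 2.5 km = -31°C, so T = -24°C.
  Environment, upper layer to 3900 m: -3.6 × 1 km = -3.6°C, so T = -27.6°C.
T_parcel − T_env = -22.01 − (-27.6) = +5.59°C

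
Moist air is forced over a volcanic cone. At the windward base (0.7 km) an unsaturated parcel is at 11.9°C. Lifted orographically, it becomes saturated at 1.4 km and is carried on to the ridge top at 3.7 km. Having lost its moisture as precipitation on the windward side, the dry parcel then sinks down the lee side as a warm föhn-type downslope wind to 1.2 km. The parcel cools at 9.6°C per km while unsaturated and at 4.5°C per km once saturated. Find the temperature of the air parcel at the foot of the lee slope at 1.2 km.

18.83°C

Dry to 1400 m: -9.6 × 0.7 km = -6.72°C, so T = 5.18°C.
Saturated to 3700 m: -4.5 × 2.3 km = -10.35°C, so T = -5.17°C.
Dry descent to 1200 m: +9.6 × 2.5 km = +24°C, so T = 18.83°C.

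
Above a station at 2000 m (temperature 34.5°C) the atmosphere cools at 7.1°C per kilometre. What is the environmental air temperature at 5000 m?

2000 → 5000 m (environmental, 7.1°C/km): ΔT = -7.1 × 3 = -21.3°C → T = 13.2°C

13.2°C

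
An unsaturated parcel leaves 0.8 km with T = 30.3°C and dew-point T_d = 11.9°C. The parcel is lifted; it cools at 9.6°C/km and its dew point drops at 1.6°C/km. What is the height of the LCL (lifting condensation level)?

3.1 km

T and T_d converge at 9.6 − 1.6 = 8°C per km
Height above start = (30.3 − 11.9) / 8 = 2.3 km
LCL altitude = 800 m + 2300 m = 3100 m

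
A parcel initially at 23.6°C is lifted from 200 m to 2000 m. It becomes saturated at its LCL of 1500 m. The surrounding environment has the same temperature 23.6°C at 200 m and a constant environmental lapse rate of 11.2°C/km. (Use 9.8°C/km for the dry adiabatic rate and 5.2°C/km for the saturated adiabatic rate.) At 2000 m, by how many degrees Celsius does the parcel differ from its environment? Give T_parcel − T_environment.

Parcel:
  200–1500 m, dry: Δz = 1.3 km ⇒ ΔT = -12.74°C; T = 10.86°C
  1500–2000 m, saturated: Δz = 0.5 km ⇒ ΔT = -2.6°C; T = 8.26°C
Environment:
  200–2000 m, environment: Δz = 1.8 km ⇒ ΔT = -20.16°C; T = 3.44°C
T_parcel − T_env = 8.26 − 3.44 = +4.82°C

+4.82°C (parcel warmer than environment)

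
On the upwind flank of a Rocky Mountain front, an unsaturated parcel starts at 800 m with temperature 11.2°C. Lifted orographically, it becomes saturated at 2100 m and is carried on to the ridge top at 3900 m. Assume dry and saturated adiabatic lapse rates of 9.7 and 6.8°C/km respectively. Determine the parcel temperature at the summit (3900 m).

From 800 m to 2100 m (dry): cools by 9.7 × 1.3 = 12.61°C, giving -1.41°C.
From 2100 m to 3900 m (saturated): cools by 6.8 × 1.8 = 12.24°C, giving -13.65°C.

-13.65°C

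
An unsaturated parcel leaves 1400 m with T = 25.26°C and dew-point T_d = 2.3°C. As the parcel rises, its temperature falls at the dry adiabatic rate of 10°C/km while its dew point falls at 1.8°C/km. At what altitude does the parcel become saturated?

4200 m

T and T_d converge at 10 − 1.8 = 8.2°C per km
Height above start = (25.26 − 2.3) / 8.2 = 2.8 km
LCL altitude = 1400 m + 2800 m = 4200 m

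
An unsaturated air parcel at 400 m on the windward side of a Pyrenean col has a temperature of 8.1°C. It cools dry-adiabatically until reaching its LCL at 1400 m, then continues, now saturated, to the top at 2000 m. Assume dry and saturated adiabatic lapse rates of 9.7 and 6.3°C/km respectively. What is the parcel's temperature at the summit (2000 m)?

-5.38°C

Dry to 1400 m: -9.7 × 1 km = -9.7°C, so T = -1.6°C.
Saturated to 2000 m: -6.3 × 0.6 km = -3.78°C, so T = -5.38°C.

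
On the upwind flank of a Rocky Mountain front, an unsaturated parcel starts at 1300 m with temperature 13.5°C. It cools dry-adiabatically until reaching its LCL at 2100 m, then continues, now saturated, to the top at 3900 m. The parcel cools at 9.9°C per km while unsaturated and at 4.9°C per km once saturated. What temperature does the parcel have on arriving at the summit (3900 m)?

-3.24°C

1300 → 2100 m (dry, 9.9°C/km): ΔT = -9.9 × 0.8 = -7.92°C → T = 5.58°C
2100 → 3900 m (saturated, 4.9°C/km): ΔT = -4.9 × 1.8 = -8.82°C → T = -3.24°C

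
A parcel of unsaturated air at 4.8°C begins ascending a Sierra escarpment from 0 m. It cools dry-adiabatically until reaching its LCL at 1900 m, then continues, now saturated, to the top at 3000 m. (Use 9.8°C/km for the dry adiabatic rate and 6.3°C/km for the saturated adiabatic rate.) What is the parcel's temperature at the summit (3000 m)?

-20.75°C

0–1900 m, dry: Δz = 1.9 km ⇒ ΔT = -18.62°C; T = -13.82°C
1900–3000 m, saturated: Δz = 1.1 km ⇒ ΔT = -6.93°C; T = -20.75°C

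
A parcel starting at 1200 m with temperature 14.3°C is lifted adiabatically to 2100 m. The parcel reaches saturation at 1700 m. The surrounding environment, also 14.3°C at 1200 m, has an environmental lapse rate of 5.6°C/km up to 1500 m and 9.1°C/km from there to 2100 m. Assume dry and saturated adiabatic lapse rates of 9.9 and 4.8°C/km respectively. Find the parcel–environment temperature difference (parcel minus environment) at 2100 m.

Parcel:
  From 1200 m to 1700 m (dry): cools by 9.9 × 0.5 = 4.95°C, giving 9.35°C.
  From 1700 m to 2100 m (saturated): cools by 4.8 × 0.4 = 1.92°C, giving 7.43°C.
Environment:
  From 1200 m to 1500 m (environment, lower layer): cools by 5.6 × 0.3 = 1.68°C, giving 12.62°C.
  From 1500 m to 2100 m (environment, upper layer): cools by 9.1 × 0.6 = 5.46°C, giving 7.16°C.
T_parcel − T_env = 7.43 − 7.16 = +0.27°C

+0.27°C (parcel warmer than environment)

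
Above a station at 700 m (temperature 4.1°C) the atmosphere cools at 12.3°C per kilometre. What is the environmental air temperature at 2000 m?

Environmental to 2000 m: -12.3 × 1.3 km = -15.99°C, so T = -11.89°C.

-11.89°C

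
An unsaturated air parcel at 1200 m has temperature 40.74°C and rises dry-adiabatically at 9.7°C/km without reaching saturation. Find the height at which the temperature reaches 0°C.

5400 m

Height above start = (40.74 − 0) / 9.7 = 4.2 km
Altitude = 1200 m + 4200 m = 5400 m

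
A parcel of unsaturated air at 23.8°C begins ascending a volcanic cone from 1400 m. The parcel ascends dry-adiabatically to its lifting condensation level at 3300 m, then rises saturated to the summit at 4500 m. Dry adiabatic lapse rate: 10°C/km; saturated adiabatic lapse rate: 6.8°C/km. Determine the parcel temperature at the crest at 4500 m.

Dry to 3300 m: -10 × 1.9 km = -19°C, so T = 4.8°C.
Saturated to 4500 m: -6.8 × 1.2 km = -8.16°C, so T = -3.36°C.

-3.36°C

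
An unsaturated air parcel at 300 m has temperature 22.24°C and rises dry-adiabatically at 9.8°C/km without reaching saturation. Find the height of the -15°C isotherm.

Height above start = (22.24 − (-15)) / 9.8 = 3.8 km
Altitude = 300 m + 3800 m = 4100 m

4100 m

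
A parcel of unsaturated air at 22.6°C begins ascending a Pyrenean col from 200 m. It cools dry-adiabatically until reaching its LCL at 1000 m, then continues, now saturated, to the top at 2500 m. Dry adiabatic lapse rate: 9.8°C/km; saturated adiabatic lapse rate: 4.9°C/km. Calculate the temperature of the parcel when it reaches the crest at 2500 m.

From 200 m to 1000 m (dry): cools by 9.8 × 0.8 = 7.84°C, giving 14.76°C.
From 1000 m to 2500 m (saturated): cools by 4.9 × 1.5 = 7.35°C, giving 7.41°C.

7.41°C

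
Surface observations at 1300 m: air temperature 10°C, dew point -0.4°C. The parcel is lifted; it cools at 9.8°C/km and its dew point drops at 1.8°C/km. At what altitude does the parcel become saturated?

T and T_d converge at 9.8 − 1.8 = 8°C per km
Height above start = (10 − (-0.4)) / 8 = 1.3 km
LCL altitude = 1300 m + 1300 m = 2600 m

2600 m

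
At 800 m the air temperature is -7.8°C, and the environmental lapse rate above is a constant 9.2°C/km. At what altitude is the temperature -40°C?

4300 m

Height above start = (-7.8 − (-40)) / 9.2 = 3.5 km
Altitude = 800 m + 3500 m = 4300 m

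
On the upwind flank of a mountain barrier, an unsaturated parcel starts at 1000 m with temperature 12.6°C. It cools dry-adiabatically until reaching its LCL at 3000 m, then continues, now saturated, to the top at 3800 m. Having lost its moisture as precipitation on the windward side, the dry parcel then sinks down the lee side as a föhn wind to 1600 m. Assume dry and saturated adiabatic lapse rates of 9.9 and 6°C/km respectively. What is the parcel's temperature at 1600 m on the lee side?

1000 → 3000 m (dry, 9.9°C/km): ΔT = -9.9 × 2 = -19.8°C → T = -7.2°C
3000 → 3800 m (saturated, 6°C/km): ΔT = -6 × 0.8 = -4.8°C → T = -12°C
3800 → 1600 m (dry descent, 9.9°C/km): ΔT = +9.9 × 2.2 = +21.78°C → T = 9.78°C

9.78°C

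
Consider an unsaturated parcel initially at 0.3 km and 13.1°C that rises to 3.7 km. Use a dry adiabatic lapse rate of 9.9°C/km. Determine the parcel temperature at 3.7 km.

-20.56°C

From 300 m to 3700 m (dry adiabatic): cools by 9.9 × 3.4 = 33.66°C, giving -20.56°C.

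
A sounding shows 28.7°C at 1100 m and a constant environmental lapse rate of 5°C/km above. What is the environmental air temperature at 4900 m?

From 1100 m to 4900 m (environmental): cools by 5 × 3.8 = 19°C, giving 9.7°C.

9.7°C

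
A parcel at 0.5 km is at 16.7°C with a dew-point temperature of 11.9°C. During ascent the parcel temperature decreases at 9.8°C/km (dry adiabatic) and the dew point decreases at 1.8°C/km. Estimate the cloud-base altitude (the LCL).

T and T_d converge at 9.8 − 1.8 = 8°C per km
Height above start = (16.7 − 11.9) / 8 = 0.6 km
LCL altitude = 500 m + 600 m = 1100 m

1.1 km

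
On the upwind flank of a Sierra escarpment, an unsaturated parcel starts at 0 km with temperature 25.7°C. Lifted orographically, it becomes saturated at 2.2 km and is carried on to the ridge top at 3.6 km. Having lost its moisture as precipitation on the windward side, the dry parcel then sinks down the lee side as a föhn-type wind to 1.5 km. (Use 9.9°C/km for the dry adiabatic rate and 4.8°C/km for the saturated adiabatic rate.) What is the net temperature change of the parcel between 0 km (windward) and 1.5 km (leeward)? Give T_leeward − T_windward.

0 → 2200 m (dry, 9.9°C/km): ΔT = -9.9 × 2.2 = -21.78°C → T = 3.92°C
2200 → 3600 m (saturated, 4.8°C/km): ΔT = -4.8 × 1.4 = -6.72°C → T = -2.8°C
3600 → 1500 m (dry descent, 9.9°C/km): ΔT = +9.9 × 2.1 = +20.79°C → T = 17.99°C
Net change vs windward start: 17.99 − 25.7 = -7.71°C

-7.71°C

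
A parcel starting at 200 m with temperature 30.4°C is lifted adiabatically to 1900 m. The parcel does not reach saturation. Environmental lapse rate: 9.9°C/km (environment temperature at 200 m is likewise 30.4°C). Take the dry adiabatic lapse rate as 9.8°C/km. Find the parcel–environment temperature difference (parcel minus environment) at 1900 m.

+0.17°C (parcel warmer than environment)

Parcel:
  200 → 1900 m (dry, 9.8°C/km): ΔT = -9.8 × 1.7 = -16.66°C → T = 13.74°C
Environment:
  200 → 1900 m (environment, 9.9°C/km): ΔT = -9.9 × 1.7 = -16.83°C → T = 13.57°C
T_parcel − T_env = 13.74 − 13.57 = +0.17°C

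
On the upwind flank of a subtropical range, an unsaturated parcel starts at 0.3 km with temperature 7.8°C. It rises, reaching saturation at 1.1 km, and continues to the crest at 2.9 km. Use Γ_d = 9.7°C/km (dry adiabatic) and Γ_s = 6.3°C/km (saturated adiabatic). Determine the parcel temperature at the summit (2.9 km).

-11.3°C

300–1100 m, dry: Δz = 0.8 km ⇒ ΔT = -7.76°C; T = 0.04°C
1100–2900 m, saturated: Δz = 1.8 km ⇒ ΔT = -11.34°C; T = -11.3°C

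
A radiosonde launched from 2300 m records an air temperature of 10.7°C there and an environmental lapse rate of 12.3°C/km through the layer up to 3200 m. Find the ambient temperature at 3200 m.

-0.37°C

Environmental to 3200 m: -12.3 × 0.9 km = -11.07°C, so T = -0.37°C.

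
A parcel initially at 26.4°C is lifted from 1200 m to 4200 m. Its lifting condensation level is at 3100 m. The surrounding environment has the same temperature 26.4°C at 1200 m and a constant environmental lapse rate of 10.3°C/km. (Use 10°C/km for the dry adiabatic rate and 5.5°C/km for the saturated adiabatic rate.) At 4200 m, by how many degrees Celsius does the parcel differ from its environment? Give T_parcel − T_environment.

+5.85°C (parcel warmer than environment)

Parcel:
  Dry to 3100 m: -10 × 1.9 km = -19°C, so T = 7.4°C.
  Saturated to 4200 m: -5.5 × 1.1 km = -6.05°C, so T = 1.35°C.
Environment:
  Environment to 4200 m: -10.3 × 3 km = -30.9°C, so T = -4.5°C.
T_parcel − T_env = 1.35 − (-4.5) = +5.85°C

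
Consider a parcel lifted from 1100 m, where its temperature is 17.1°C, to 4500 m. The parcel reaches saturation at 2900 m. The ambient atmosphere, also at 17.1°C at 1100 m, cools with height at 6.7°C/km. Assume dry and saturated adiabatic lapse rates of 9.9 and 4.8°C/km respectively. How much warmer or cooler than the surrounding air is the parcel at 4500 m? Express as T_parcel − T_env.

Parcel:
  1100 → 2900 m (dry, 9.9°C/km): ΔT = -9.9 × 1.8 = -17.82°C → T = -0.72°C
  2900 → 4500 m (saturated, 4.8°C/km): ΔT = -4.8 × 1.6 = -7.68°C → T = -8.4°C
Environment:
  1100 → 4500 m (environment, 6.7°C/km): ΔT = -6.7 × 3.4 = -22.78°C → T = -5.68°C
T_parcel − T_env = -8.4 − (-5.68) = -2.72°C

-2.72°C (parcel cooler than environment)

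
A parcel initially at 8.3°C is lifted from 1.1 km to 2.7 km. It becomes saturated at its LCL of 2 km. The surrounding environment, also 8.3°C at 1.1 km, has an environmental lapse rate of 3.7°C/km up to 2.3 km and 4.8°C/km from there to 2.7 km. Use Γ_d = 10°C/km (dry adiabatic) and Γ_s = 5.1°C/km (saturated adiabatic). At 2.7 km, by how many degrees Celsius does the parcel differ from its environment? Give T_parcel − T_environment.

-6.21°C (parcel cooler than environment)

Parcel:
  1100–2000 m, dry: Δz = 0.9 km ⇒ ΔT = -9°C; T = -0.7°C
  2000–2700 m, saturated: Δz = 0.7 km ⇒ ΔT = -3.57°C; T = -4.27°C
Environment:
  1100–2300 m, environment, lower layer: Δz = 1.2 km ⇒ ΔT = -4.44°C; T = 3.86°C
  2300–2700 m, environment, upper layer: Δz = 0.4 km ⇒ ΔT = -1.92°C; T = 1.94°C
T_parcel − T_env = -4.27 − 1.94 = -6.21°C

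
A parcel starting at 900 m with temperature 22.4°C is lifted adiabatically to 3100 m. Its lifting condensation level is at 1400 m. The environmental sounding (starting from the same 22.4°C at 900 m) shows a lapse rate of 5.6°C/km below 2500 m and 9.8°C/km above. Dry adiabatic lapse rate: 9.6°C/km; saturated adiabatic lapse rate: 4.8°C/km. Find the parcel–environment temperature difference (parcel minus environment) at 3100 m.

+1.88°C (parcel warmer than environment)

Parcel:
  900 → 1400 m (dry, 9.6°C/km): ΔT = -9.6 × 0.5 = -4.8°C → T = 17.6°C
  1400 → 3100 m (saturated, 4.8°C/km): ΔT = -4.8 × 1.7 = -8.16°C → T = 9.44°C
Environment:
  900 → 2500 m (environment, lower layer, 5.6°C/km): ΔT = -5.6 × 1.6 = -8.96°C → T = 13.44°C
  2500 → 3100 m (environment, upper layer, 9.8°C/km): ΔT = -9.8 × 0.6 = -5.88°C → T = 7.56°C
T_parcel − T_env = 9.44 − 7.56 = +1.88°C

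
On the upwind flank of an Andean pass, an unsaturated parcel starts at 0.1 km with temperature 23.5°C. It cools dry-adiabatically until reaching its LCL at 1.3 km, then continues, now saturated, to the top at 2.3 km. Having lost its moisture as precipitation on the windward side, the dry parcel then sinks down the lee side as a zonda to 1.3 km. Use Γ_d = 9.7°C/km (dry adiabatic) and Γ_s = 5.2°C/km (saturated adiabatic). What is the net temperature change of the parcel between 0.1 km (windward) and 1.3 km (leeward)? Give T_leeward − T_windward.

-7.14°C

From 100 m to 1300 m (dry): cools by 9.7 × 1.2 = 11.64°C, giving 11.86°C.
From 1300 m to 2300 m (saturated): cools by 5.2 × 1 = 5.2°C, giving 6.66°C.
From 2300 m to 1300 m (dry descent): warms by 9.7 × 1 = 9.7°C, giving 16.36°C.
Net change vs windward start: 16.36 − 23.5 = -7.14°C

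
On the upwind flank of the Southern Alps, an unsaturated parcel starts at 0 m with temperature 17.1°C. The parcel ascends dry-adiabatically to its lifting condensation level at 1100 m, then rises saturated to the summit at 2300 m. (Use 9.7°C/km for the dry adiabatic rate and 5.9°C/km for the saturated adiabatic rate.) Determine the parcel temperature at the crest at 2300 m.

0 → 1100 m (dry, 9.7°C/km): ΔT = -9.7 × 1.1 = -10.67°C → T = 6.43°C
1100 → 2300 m (saturated, 5.9°C/km): ΔT = -5.9 × 1.2 = -7.08°C → T = -0.65°C

-0.65°C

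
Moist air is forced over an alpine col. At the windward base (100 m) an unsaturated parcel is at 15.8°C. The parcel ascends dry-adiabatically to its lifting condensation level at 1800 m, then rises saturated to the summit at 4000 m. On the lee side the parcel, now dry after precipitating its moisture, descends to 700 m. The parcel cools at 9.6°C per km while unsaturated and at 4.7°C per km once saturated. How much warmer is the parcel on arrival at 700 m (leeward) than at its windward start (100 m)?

+5.02°C

100 → 1800 m (dry, 9.6°C/km): ΔT = -9.6 × 1.7 = -16.32°C → T = -0.52°C
1800 → 4000 m (saturated, 4.7°C/km): ΔT = -4.7 × 2.2 = -10.34°C → T = -10.86°C
4000 → 700 m (dry descent, 9.6°C/km): ΔT = +9.6 × 3.3 = +31.68°C → T = 20.82°C
Net change vs windward start: 20.82 − 15.8 = +5.02°C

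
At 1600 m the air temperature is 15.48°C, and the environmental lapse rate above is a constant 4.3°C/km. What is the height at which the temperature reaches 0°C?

5200 m

Height above start = (15.48 − 0) / 4.3 = 3.6 km
Altitude = 1600 m + 3600 m = 5200 m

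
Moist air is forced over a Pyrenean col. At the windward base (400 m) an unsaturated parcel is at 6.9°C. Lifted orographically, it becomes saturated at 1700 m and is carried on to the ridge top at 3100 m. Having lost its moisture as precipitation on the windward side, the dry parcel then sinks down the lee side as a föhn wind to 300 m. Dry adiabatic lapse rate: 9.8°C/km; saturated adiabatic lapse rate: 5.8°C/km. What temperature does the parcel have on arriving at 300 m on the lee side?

13.48°C

400 → 1700 m (dry, 9.8°C/km): ΔT = -9.8 × 1.3 = -12.74°C → T = -5.84°C
1700 → 3100 m (saturated, 5.8°C/km): ΔT = -5.8 × 1.4 = -8.12°C → T = -13.96°C
3100 → 300 m (dry descent, 9.8°C/km): ΔT = +9.8 × 2.8 = +27.44°C → T = 13.48°C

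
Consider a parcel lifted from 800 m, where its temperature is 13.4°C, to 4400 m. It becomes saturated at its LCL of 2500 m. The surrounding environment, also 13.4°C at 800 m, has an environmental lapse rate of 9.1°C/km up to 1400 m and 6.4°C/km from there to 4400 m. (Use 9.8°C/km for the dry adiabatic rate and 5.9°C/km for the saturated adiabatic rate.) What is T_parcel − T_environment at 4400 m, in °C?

-3.21°C (parcel cooler than environment)

Parcel:
  Dry to 2500 m: -9.8 × 1.7 km = -16.66°C, so T = -3.26°C.
  Saturated to 4400 m: -5.9 × 1.9 km = -11.21°C, so T = -14.47°C.
Environment:
  Environment, lower layer to 1400 m: -9.1 × 0.6 km = -5.46°C, so T = 7.94°C.
  Environment, upper layer to 4400 m: -6.4 × 3 km = -19.2°C, so T = -11.26°C.
T_parcel − T_env = -14.47 − (-11.26) = -3.21°C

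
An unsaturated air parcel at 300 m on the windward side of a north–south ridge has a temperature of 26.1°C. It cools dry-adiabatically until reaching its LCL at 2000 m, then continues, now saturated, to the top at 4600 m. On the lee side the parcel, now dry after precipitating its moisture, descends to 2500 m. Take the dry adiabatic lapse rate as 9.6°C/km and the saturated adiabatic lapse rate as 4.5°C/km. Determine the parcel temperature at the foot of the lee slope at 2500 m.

Dry to 2000 m: -9.6 × 1.7 km = -16.32°C, so T = 9.78°C.
Saturated to 4600 m: -4.5 × 2.6 km = -11.7°C, so T = -1.92°C.
Dry descent to 2500 m: +9.6 × 2.1 km = +20.16°C, so T = 18.24°C.

18.24°C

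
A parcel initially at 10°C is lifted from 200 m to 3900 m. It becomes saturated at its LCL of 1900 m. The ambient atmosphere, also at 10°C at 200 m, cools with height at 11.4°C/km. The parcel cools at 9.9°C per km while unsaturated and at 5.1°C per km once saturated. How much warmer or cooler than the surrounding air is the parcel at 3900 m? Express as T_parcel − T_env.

+15.15°C (parcel warmer than environment)

Parcel:
  200 → 1900 m (dry, 9.9°C/km): ΔT = -9.9 × 1.7 = -16.83°C → T = -6.83°C
  1900 → 3900 m (saturated, 5.1°C/km): ΔT = -5.1 × 2 = -10.2°C → T = -17.03°C
Environment:
  200 → 3900 m (environment, 11.4°C/km): ΔT = -11.4 × 3.7 = -42.18°C → T = -32.18°C
T_parcel − T_env = -17.03 − (-32.18) = +15.15°C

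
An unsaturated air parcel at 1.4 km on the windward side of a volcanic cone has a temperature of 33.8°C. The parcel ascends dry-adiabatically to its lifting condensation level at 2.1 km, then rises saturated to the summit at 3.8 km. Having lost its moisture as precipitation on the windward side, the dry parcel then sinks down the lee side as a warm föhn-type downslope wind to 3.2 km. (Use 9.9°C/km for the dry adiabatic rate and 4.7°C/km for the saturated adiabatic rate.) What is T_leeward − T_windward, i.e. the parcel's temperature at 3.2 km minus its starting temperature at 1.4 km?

1400–2100 m, dry: Δz = 0.7 km ⇒ ΔT = -6.93°C; T = 26.87°C
2100–3800 m, saturated: Δz = 1.7 km ⇒ ΔT = -7.99°C; T = 18.88°C
3800–3200 m, dry descent: Δz = 0.6 km ⇒ ΔT = +5.94°C; T = 24.82°C
Net change vs windward start: 24.82 − 33.8 = -8.98°C

-8.98°C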